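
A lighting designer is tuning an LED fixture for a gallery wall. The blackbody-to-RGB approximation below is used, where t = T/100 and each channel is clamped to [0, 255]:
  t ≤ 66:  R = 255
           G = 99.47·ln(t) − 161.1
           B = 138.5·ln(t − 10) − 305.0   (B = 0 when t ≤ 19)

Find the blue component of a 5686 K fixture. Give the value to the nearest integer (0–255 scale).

t = 5686/100 = 56.86; the t ≤ 66 branch applies.
B = 138.5·ln(56.86 − 10) − 305.0 = 138.5·ln 46.86 − 305.0 = 138.5·3.8472 − 305.0 = 227.832.
Rounded: 228.

228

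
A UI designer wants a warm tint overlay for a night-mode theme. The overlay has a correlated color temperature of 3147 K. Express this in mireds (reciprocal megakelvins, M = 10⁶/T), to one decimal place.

317.8 mireds

M = 10⁶ / 3147 = 317.763 → 317.8 mireds.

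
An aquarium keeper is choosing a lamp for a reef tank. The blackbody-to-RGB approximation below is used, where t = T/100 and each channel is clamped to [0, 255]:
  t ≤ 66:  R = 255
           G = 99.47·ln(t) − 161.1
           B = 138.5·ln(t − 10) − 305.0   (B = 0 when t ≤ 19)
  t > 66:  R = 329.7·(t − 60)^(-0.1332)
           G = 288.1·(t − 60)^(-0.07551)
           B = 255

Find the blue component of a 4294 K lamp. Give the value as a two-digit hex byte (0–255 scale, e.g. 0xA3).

t = 4294/100 = 42.94; the t ≤ 66 branch applies.
B = 138.5·ln(42.94 − 10) − 305.0 = 138.5·ln 32.94 − 305.0 = 138.5·3.4947 − 305.0 = 179.014.
Rounded: 179; in hex, 0xB3.

0xB3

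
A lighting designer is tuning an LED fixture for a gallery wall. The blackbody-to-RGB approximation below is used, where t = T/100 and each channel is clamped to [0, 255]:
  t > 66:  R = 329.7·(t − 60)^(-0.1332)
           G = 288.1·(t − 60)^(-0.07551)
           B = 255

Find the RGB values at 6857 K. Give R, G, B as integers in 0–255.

R=248, G=245, B=255

t = 6857/100 = 68.57; the t > 66 branch applies.
R = 329.7·(68.57 − 60)^(-0.1332) = 329.7·8.57^(-0.1332) = 329.7·0.75115 = 247.654.
G = 288.1·(68.57 − 60)^(-0.07551) = 288.1·8.57^(-0.07551) = 288.1·0.85026 = 244.959.
B = 255 by definition for t > 66.
Rounded: (248, 245, 255).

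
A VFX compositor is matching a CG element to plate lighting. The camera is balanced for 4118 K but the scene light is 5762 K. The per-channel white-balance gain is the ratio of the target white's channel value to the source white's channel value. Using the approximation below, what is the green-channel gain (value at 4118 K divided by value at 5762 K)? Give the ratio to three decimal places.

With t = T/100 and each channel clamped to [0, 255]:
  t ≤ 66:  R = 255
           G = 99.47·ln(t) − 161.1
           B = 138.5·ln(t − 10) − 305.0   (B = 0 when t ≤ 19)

At 5762 K (t = 57.62):
  G = 99.47·ln 57.62 − 161.1 = 99.47·4.0539 − 161.1 = 242.138.
At 4118 K (t = 41.18):
  G = 99.47·ln 41.18 − 161.1 = 99.47·3.7180 − 161.1 = 208.725.
Gain = 208.725 / 242.138 = 0.8620 → 0.862.

0.862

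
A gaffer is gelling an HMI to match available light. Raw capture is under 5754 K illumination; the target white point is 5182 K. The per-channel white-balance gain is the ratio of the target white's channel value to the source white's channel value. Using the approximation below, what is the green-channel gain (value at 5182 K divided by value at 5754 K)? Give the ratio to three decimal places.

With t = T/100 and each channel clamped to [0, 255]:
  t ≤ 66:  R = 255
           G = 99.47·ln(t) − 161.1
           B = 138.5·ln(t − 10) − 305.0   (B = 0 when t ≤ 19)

0.957

At 5754 K (t = 57.54):
  G = 99.47·ln 57.54 − 161.1 = 99.47·4.0525 − 161.1 = 242.000.
At 5182 K (t = 51.82):
  G = 99.47·ln 51.82 − 161.1 = 99.47·3.9478 − 161.1 = 231.585.
Gain = 231.585 / 242.000 = 0.9570 → 0.957.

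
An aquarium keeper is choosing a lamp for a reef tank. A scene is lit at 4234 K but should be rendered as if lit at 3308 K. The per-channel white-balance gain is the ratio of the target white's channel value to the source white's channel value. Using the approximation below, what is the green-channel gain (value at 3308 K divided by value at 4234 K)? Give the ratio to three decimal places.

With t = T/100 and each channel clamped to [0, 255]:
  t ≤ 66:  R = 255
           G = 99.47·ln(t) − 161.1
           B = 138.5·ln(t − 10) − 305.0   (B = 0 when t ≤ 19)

At 4234 K (t = 42.34):
  G = 99.47·ln 42.34 − 161.1 = 99.47·3.7457 − 161.1 = 211.488.
At 3308 K (t = 33.08):
  G = 99.47·ln 33.08 − 161.1 = 99.47·3.4989 − 161.1 = 186.938.
Gain = 186.938 / 211.488 = 0.8839 → 0.884.

0.884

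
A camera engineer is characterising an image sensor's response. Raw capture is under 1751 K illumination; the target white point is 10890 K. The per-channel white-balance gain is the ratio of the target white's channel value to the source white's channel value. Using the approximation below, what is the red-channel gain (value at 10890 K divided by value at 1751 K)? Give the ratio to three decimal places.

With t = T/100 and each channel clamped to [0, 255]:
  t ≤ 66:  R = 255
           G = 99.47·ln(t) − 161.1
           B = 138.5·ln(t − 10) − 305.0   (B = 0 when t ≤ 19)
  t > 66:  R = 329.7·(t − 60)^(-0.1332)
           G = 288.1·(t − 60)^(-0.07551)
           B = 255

At 1751 K (t = 17.51):
  R = 255 by definition for t ≤ 66.
At 10890 K (t = 108.9):
  R = 329.7·(108.9 − 60)^(-0.1332) = 329.7·48.9^(-0.1332) = 329.7·0.59564 = 196.383.
Gain = 196.383 / 255.000 = 0.7701 → 0.770.

0.770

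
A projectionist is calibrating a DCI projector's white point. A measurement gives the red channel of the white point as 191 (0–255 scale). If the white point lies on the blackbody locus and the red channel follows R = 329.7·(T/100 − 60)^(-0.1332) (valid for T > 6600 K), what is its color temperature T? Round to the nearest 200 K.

(t − 60)^(-0.1332) = 191/329.7 = 0.57931.
t − 60 = 0.57931^(1/-0.1332) = 0.57931^(-7.508) = 60.245, so t = 120.245.
T = 100·t = 12025 K → 12000 K to the nearest 200 K.

12000 K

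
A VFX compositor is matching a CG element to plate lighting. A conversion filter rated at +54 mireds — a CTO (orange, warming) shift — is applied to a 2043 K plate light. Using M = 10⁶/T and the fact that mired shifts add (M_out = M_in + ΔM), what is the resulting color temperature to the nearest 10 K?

1840 K

M_in = 10⁶/2043 = 489.48 mireds.
M_out = 489.48 + (+54) = 543.48 mireds.
T_out = 10⁶/543.48 = 1840.0 K → 1840 K.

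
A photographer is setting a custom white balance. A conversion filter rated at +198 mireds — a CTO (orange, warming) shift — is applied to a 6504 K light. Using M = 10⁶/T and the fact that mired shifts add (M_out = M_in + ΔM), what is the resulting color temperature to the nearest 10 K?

M_in = 10⁶/6504 = 153.75 mireds.
M_out = 153.75 + (+198) = 351.75 mireds.
T_out = 10⁶/351.75 = 2842.9 K → 2840 K.

2840 K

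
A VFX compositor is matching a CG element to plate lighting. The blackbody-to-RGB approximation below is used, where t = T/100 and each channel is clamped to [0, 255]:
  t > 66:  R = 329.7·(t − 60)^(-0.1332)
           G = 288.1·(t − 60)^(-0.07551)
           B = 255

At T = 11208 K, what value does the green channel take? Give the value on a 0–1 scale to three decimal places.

t = 11208/100 = 112.08; the t > 66 branch applies.
G = 288.1·(112.08 − 60)^(-0.07551) = 288.1·52.08^(-0.07551) = 288.1·0.74195 = 213.756.
On a 0–1 scale: 213.756/255 = 0.8383 → 0.838.

0.838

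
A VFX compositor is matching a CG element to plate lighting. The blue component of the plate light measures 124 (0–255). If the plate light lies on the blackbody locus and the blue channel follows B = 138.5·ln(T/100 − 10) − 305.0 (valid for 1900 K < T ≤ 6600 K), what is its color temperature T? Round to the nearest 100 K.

3200 K

ln(t − 10) = (124 + 305.0) / 138.5 = 3.0975.
t − 10 = e^3.0975 = 22.142, so t = 32.142.
T = 100·t = 3214 K → 3200 K to the nearest 100 K.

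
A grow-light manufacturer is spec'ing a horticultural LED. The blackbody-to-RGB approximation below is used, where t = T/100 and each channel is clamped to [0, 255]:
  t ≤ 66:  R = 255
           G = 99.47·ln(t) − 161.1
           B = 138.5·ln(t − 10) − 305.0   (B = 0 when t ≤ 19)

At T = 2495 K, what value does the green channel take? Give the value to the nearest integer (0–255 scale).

t = 2495/100 = 24.95; the t ≤ 66 branch applies.
G = 99.47·ln 24.95 − 161.1 = 99.47·3.2169 − 161.1 = 158.882.
Rounded: 159.

159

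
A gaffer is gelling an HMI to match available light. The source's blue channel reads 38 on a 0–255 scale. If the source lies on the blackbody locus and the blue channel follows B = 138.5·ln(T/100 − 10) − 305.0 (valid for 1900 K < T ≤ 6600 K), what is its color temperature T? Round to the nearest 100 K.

2200 K

ln(t − 10) = (38 + 305.0) / 138.5 = 2.4765.
t − 10 = e^2.4765 = 11.900, so t = 21.900.
T = 100·t = 2190 K → 2200 K to the nearest 100 K.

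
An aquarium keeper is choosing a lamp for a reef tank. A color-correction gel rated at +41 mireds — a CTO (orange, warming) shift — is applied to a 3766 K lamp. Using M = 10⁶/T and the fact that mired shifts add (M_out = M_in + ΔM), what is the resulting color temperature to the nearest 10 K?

3260 K

M_in = 10⁶/3766 = 265.53 mireds.
M_out = 265.53 + (+41) = 306.53 mireds.
T_out = 10⁶/306.53 = 3262.3 K → 3260 K.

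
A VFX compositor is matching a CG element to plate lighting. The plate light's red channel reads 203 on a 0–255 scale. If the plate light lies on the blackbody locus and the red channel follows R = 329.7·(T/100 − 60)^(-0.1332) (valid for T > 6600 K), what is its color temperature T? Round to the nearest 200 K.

(t − 60)^(-0.1332) = 203/329.7 = 0.61571.
t − 60 = 0.61571^(1/-0.1332) = 0.61571^(-7.508) = 38.129, so t = 98.129.
T = 100·t = 9813 K → 9800 K to the nearest 200 K.

9800 K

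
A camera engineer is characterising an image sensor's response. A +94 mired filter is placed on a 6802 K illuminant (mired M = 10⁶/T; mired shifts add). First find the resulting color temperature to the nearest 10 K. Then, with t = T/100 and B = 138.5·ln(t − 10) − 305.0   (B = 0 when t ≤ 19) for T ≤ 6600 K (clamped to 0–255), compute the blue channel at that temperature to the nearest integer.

M_in = 10⁶/6802 = 147.02; M_out = 147.02 + (+94) = 241.02.
T_out = 10⁶/241.02 = 4149.1 K → 4150 K; t = 41.5.
B = 138.5·ln(41.5 − 10) − 305.0 = 138.5·ln 31.5 − 305.0 = 138.5·3.4500 − 305.0 = 172.823.
Rounded: 173.

173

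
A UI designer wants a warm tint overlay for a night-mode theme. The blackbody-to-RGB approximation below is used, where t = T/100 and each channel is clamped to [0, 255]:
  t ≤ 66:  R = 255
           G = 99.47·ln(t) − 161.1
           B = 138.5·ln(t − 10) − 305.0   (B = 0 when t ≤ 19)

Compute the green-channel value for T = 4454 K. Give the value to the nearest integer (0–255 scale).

217

t = 4454/100 = 44.54; the t ≤ 66 branch applies.
G = 99.47·ln 44.54 − 161.1 = 99.47·3.7964 − 161.1 = 216.527.
Rounded: 217.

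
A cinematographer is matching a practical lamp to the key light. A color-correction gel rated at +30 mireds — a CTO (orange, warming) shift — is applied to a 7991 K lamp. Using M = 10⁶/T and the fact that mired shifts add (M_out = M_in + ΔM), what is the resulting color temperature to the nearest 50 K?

6450 K

M_in = 10⁶/7991 = 125.14 mireds.
M_out = 125.14 + (+30) = 155.14 mireds.
T_out = 10⁶/155.14 = 6445.8 K → 6450 K.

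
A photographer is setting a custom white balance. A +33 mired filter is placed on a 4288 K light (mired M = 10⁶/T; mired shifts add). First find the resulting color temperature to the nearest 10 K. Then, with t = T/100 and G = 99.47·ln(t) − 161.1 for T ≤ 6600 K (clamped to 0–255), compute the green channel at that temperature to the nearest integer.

200

M_in = 10⁶/4288 = 233.21; M_out = 233.21 + (+33) = 266.21.
T_out = 10⁶/266.21 = 3756.4 K → 3760 K; t = 37.6.
G = 99.47·ln 37.6 − 161.1 = 99.47·3.6270 − 161.1 = 199.678.
Rounded: 200.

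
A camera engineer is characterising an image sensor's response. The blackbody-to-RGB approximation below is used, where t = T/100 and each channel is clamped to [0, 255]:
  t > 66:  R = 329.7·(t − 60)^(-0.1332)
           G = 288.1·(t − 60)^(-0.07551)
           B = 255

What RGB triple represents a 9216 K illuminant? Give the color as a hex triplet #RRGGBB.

#D0DEFF

t = 9216/100 = 92.16; the t > 66 branch applies.
R = 329.7·(92.16 − 60)^(-0.1332) = 329.7·32.16^(-0.1332) = 329.7·0.62983 = 207.656.
G = 288.1·(92.16 − 60)^(-0.07551) = 288.1·32.16^(-0.07551) = 288.1·0.76945 = 221.680.
B = 255 by definition for t > 66.
Rounded: (208, 222, 255).
In hex: #D0DEFF.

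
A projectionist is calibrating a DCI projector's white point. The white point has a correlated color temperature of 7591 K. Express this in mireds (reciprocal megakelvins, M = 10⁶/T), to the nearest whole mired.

M = 10⁶ / 7591 = 131.735 → 132 mireds.

132 mireds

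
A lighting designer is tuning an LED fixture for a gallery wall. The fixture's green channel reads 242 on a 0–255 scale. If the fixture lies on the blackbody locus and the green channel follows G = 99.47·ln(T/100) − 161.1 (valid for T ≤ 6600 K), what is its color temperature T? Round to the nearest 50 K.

5750 K

ln t = (242 + 161.1) / 99.47 = 4.0525.
t = e^4.0525 = 57.540.
T = 100·t = 5754 K → 5750 K to the nearest 50 K.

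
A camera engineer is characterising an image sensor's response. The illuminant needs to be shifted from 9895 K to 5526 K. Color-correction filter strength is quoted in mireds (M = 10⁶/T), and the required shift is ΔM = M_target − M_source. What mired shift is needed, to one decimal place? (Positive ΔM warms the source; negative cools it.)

M_source = 10⁶/9895 = 101.061; M_target = 10⁶/5526 = 180.963.
ΔM = 180.963 − 101.061 = 79.902 → +79.9 mireds, a warming shift.

+79.9 mireds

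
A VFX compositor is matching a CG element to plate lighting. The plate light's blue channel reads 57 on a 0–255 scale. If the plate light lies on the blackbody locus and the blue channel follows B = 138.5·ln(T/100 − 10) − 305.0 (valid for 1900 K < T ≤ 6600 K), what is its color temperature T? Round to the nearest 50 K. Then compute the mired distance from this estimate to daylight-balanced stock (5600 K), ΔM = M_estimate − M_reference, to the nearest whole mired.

+247 mireds

ln(t − 10) = (57 + 305.0) / 138.5 = 2.6137.
t − 10 = e^2.6137 = 13.650, so t = 23.650.
T = 100·t = 2365 K → 2350 K to the nearest 50 K.
M_estimate = 10⁶/2350 = 425.53; M_reference = 10⁶/5600 = 178.57.
ΔM = 425.53 − 178.57 = 246.96 → +247 mireds.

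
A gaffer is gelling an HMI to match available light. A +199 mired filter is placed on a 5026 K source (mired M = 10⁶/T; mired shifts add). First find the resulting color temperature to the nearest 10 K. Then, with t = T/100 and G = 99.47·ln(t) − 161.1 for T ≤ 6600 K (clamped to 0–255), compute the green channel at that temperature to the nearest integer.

M_in = 10⁶/5026 = 198.97; M_out = 198.97 + (+199) = 397.97.
T_out = 10⁶/397.97 = 2512.8 K → 2510 K; t = 25.1.
G = 99.47·ln 25.1 − 161.1 = 99.47·3.2229 − 161.1 = 159.479.
Rounded: 159.

159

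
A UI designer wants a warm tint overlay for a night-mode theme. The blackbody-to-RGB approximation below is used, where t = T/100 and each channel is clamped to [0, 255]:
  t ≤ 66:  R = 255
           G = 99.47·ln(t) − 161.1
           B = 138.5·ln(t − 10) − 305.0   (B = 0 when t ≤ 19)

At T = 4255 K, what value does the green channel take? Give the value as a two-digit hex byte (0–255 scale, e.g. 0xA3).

t = 4255/100 = 42.55; the t ≤ 66 branch applies.
G = 99.47·ln 42.55 − 161.1 = 99.47·3.7507 − 161.1 = 211.980.
Rounded: 212; in hex, 0xD4.

0xD4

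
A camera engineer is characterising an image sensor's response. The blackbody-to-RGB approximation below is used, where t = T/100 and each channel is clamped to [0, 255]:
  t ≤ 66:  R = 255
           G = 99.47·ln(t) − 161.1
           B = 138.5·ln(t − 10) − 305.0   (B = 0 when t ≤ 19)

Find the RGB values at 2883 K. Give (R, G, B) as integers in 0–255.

(255, 173, 102)

t = 2883/100 = 28.83; the t ≤ 66 branch applies.
R = 255 by definition for t ≤ 66.
G = 99.47·ln 28.83 − 161.1 = 99.47·3.3614 − 161.1 = 173.260.
B = 138.5·ln(28.83 − 10) − 305.0 = 138.5·ln 18.83 − 305.0 = 138.5·2.9355 − 305.0 = 101.560.
Rounded: (255, 173, 102).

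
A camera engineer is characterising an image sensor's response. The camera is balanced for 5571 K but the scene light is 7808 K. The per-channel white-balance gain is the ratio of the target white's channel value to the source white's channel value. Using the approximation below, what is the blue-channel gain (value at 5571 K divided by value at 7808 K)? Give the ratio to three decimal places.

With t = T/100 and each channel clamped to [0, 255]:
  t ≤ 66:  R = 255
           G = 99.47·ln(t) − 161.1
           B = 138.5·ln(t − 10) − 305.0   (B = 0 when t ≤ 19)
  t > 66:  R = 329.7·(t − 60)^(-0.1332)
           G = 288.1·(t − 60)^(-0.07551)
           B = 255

0.880

At 7808 K (t = 78.08):
  B = 255 by definition for t > 66.
At 5571 K (t = 55.71):
  B = 138.5·ln(55.71 − 10) − 305.0 = 138.5·ln 45.71 − 305.0 = 138.5·3.8223 − 305.0 = 224.391.
Gain = 224.391 / 255.000 = 0.8800 → 0.880.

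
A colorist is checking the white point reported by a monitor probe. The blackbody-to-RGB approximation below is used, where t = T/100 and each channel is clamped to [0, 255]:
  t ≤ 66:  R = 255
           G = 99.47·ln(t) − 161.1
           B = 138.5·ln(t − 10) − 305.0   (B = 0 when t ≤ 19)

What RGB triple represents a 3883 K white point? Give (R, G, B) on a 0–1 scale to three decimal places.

(1.000, 0.796, 0.630)

t = 3883/100 = 38.83; the t ≤ 66 branch applies.
R = 255 by definition for t ≤ 66.
G = 99.47·ln 38.83 − 161.1 = 99.47·3.6592 − 161.1 = 202.880.
B = 138.5·ln(38.83 − 10) − 305.0 = 138.5·ln 28.83 − 305.0 = 138.5·3.3614 − 305.0 = 160.556.
Dividing each by 255: (1.0000, 0.7956, 0.6296) → (1.000, 0.796, 0.630).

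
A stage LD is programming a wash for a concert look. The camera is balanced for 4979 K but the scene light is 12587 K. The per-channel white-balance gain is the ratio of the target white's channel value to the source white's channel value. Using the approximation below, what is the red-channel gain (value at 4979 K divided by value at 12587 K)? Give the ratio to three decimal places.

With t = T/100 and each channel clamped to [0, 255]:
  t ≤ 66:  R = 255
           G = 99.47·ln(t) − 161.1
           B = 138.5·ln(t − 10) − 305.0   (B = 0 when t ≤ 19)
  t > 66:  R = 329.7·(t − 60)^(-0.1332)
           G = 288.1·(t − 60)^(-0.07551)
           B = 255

1.351

At 12587 K (t = 125.87):
  R = 329.7·(125.87 − 60)^(-0.1332) = 329.7·65.87^(-0.1332) = 329.7·0.57247 = 188.743.
At 4979 K (t = 49.79):
  R = 255 by definition for t ≤ 66.
Gain = 255.000 / 188.743 = 1.3510 → 1.351.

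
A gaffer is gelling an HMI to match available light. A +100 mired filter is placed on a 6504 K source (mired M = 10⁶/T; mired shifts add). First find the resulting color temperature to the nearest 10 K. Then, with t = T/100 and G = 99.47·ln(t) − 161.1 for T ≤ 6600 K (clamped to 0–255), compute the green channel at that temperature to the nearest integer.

204

M_in = 10⁶/6504 = 153.75; M_out = 153.75 + (+100) = 253.75.
T_out = 10⁶/253.75 = 3940.9 K → 3940 K; t = 39.4.
G = 99.47·ln 39.4 − 161.1 = 99.47·3.6738 − 161.1 = 204.329.
Rounded: 204.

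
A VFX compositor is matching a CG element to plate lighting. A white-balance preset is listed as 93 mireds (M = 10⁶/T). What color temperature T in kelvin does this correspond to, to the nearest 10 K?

T = 10⁶ / 93 = 10752.69 K → 10750 K.

10750 K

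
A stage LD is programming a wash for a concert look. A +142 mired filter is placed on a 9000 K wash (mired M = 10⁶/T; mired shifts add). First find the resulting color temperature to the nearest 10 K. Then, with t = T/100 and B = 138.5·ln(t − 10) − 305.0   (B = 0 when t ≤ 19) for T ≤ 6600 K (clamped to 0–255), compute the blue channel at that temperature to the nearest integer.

M_in = 10⁶/9000 = 111.11; M_out = 111.11 + (+142) = 253.11.
T_out = 10⁶/253.11 = 3950.8 K → 3950 K; t = 39.5.
B = 138.5·ln(39.5 − 10) − 305.0 = 138.5·ln 29.5 − 305.0 = 138.5·3.3844 − 305.0 = 163.738.
Rounded: 164.

164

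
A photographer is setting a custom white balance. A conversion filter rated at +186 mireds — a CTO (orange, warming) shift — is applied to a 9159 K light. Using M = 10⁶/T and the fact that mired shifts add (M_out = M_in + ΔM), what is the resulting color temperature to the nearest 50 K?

M_in = 10⁶/9159 = 109.18 mireds.
M_out = 109.18 + (+186) = 295.18 mireds.
T_out = 10⁶/295.18 = 3387.7 K → 3400 K.

3400 K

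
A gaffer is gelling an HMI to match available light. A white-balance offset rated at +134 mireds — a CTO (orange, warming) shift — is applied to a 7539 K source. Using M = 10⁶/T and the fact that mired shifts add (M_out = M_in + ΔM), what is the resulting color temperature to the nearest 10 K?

M_in = 10⁶/7539 = 132.64 mireds.
M_out = 132.64 + (+134) = 266.64 mireds.
T_out = 10⁶/266.64 = 3750.3 K → 3750 K.

3750 K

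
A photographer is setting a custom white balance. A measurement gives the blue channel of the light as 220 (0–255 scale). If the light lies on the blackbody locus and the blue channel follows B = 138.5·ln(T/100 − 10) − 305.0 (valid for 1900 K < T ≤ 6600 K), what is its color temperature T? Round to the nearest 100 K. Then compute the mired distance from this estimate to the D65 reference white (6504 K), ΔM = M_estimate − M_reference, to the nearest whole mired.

+31 mireds

ln(t − 10) = (220 + 305.0) / 138.5 = 3.7906.
t − 10 = e^3.7906 = 44.284, so t = 54.284.
T = 100·t = 5428 K → 5400 K to the nearest 100 K.
M_estimate = 10⁶/5400 = 185.19; M_reference = 10⁶/6504 = 153.75.
ΔM = 185.19 − 153.75 = 31.43 → +31 mireds.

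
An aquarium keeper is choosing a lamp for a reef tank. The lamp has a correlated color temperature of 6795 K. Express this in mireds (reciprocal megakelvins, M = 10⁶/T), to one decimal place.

147.2 mireds

M = 10⁶ / 6795 = 147.167 → 147.2 mireds.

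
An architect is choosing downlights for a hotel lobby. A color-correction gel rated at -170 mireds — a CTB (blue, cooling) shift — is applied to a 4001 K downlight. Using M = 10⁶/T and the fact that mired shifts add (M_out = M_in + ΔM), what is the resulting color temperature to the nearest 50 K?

12500 K

M_in = 10⁶/4001 = 249.94 mireds.
M_out = 249.94 + (-170) = 79.94 mireds.
T_out = 10⁶/79.94 = 12509.8 K → 12500 K.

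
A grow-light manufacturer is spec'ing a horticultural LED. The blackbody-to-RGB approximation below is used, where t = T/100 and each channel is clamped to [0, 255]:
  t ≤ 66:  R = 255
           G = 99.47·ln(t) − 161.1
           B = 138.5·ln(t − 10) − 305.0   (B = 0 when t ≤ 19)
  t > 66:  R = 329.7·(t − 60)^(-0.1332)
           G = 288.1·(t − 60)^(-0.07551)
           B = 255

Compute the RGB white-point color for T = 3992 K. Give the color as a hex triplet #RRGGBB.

t = 3992/100 = 39.92; the t ≤ 66 branch applies.
R = 255 by definition for t ≤ 66.
G = 99.47·ln 39.92 − 161.1 = 99.47·3.6869 − 161.1 = 205.634.
B = 138.5·ln(39.92 − 10) − 305.0 = 138.5·ln 29.92 − 305.0 = 138.5·3.3985 − 305.0 = 165.696.
Rounded: (255, 206, 166).
In hex: #FFCEA6.

#FFCEA6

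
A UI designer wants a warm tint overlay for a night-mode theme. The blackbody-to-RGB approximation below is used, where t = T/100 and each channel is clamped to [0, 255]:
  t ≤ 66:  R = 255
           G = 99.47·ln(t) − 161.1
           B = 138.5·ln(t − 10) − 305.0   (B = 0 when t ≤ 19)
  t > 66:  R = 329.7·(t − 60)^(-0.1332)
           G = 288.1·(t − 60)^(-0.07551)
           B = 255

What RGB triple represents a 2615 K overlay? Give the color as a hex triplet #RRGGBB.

#FFA450

t = 2615/100 = 26.15; the t ≤ 66 branch applies.
R = 255 by definition for t ≤ 66.
G = 99.47·ln 26.15 − 161.1 = 99.47·3.2638 − 161.1 = 163.555.
B = 138.5·ln(26.15 − 10) − 305.0 = 138.5·ln 16.15 − 305.0 = 138.5·2.7819 − 305.0 = 80.296.
Rounded: (255, 164, 80).
In hex: #FFA450.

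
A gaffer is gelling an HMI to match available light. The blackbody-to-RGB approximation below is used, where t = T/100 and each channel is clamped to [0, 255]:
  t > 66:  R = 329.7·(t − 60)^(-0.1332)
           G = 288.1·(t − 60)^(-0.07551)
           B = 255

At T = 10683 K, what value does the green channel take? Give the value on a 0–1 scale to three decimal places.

0.845

t = 10683/100 = 106.83; the t > 66 branch applies.
G = 288.1·(106.83 − 60)^(-0.07551) = 288.1·46.83^(-0.07551) = 288.1·0.74793 = 215.478.
On a 0–1 scale: 215.478/255 = 0.8450 → 0.845.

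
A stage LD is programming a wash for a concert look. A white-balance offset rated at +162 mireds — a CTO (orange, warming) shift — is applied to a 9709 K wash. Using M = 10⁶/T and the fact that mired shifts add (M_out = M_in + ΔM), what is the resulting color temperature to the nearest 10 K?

M_in = 10⁶/9709 = 103.00 mireds.
M_out = 103.00 + (+162) = 265.00 mireds.
T_out = 10⁶/265.00 = 3773.6 K → 3770 K.

3770 K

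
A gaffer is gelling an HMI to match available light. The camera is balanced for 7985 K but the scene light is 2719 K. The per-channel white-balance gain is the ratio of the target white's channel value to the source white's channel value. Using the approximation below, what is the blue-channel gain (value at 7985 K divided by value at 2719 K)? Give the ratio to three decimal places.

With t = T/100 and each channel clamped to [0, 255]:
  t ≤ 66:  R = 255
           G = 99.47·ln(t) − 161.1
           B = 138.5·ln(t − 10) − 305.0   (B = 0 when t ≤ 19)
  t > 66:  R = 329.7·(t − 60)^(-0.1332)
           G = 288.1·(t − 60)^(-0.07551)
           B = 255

2.867

At 2719 K (t = 27.19):
  B = 138.5·ln(27.19 − 10) − 305.0 = 138.5·ln 17.19 − 305.0 = 138.5·2.8443 − 305.0 = 88.939.
At 7985 K (t = 79.85):
  B = 255 by definition for t > 66.
Gain = 255.000 / 88.939 = 2.8671 → 2.867.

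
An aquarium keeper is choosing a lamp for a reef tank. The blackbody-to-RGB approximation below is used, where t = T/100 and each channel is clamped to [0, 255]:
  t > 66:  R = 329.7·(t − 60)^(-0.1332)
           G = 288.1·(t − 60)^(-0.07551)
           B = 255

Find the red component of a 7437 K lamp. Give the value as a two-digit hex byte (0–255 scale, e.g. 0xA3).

0xE7

t = 7437/100 = 74.37; the t > 66 branch applies.
R = 329.7·(74.37 − 60)^(-0.1332) = 329.7·14.37^(-0.1332) = 329.7·0.70118 = 231.178.
Rounded: 231; in hex, 0xE7.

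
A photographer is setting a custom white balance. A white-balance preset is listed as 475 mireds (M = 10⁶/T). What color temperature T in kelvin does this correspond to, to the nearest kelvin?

T = 10⁶ / 475 = 2105.26 K → 2105 K.

2105 K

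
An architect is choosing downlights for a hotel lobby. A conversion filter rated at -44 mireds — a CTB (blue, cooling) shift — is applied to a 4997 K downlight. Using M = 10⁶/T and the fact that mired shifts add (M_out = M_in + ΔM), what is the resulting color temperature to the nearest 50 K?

6400 K

M_in = 10⁶/4997 = 200.12 mireds.
M_out = 200.12 + (-44) = 156.12 mireds.
T_out = 10⁶/156.12 = 6405.3 K → 6400 K.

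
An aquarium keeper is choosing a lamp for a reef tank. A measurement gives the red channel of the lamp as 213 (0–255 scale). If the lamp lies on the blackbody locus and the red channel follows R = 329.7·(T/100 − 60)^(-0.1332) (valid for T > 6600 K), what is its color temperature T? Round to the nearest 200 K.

(t − 60)^(-0.1332) = 213/329.7 = 0.64604.
t − 60 = 0.64604^(1/-0.1332) = 0.64604^(-7.508) = 26.575, so t = 86.575.
T = 100·t = 8657 K → 8600 K to the nearest 200 K.

8600 K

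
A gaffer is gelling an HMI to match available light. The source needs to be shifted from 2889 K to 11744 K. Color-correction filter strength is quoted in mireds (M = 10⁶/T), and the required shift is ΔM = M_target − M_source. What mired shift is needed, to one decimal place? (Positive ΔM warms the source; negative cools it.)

M_source = 10⁶/2889 = 346.141; M_target = 10⁶/11744 = 85.150.
ΔM = 85.150 − 346.141 = -260.991 → -261.0 mireds, a cooling shift.

-261.0 mireds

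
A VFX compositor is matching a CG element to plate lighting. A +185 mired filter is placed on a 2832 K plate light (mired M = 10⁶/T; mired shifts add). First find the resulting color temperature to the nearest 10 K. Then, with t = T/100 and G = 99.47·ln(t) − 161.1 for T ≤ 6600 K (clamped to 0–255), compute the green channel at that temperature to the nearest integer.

M_in = 10⁶/2832 = 353.11; M_out = 353.11 + (+185) = 538.11.
T_out = 10⁶/538.11 = 1858.4 K → 1860 K; t = 18.6.
G = 99.47·ln 18.6 − 161.1 = 99.47·2.9232 − 161.1 = 129.667.
Rounded: 130.

130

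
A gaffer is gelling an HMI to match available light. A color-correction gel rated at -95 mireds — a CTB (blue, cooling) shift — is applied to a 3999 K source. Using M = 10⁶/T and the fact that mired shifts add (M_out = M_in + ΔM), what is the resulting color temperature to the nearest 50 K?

M_in = 10⁶/3999 = 250.06 mireds.
M_out = 250.06 + (-95) = 155.06 mireds.
T_out = 10⁶/155.06 = 6449.0 K → 6450 K.

6450 K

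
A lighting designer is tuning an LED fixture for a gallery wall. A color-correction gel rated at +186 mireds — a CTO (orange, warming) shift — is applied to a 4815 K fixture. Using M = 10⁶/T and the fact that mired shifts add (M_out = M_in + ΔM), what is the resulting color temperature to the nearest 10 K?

2540 K

M_in = 10⁶/4815 = 207.68 mireds.
M_out = 207.68 + (+186) = 393.68 mireds.
T_out = 10⁶/393.68 = 2540.1 K → 2540 K.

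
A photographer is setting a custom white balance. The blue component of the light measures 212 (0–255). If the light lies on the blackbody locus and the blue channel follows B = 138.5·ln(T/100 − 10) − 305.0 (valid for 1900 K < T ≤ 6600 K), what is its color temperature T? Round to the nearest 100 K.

ln(t − 10) = (212 + 305.0) / 138.5 = 3.7329.
t − 10 = e^3.7329 = 41.798, so t = 51.798.
T = 100·t = 5180 K → 5200 K to the nearest 100 K.

5200 K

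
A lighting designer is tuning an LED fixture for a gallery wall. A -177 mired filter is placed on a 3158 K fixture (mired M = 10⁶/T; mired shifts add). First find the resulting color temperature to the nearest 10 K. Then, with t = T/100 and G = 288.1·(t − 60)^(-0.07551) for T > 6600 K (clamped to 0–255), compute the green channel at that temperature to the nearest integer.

239

M_in = 10⁶/3158 = 316.66; M_out = 316.66 + (-177) = 139.66.
T_out = 10⁶/139.66 = 7160.4 K → 7160 K; t = 71.6.
G = 288.1·(71.6 − 60)^(-0.07551) = 288.1·11.6^(-0.07551) = 288.1·0.83104 = 239.423.
Rounded: 239.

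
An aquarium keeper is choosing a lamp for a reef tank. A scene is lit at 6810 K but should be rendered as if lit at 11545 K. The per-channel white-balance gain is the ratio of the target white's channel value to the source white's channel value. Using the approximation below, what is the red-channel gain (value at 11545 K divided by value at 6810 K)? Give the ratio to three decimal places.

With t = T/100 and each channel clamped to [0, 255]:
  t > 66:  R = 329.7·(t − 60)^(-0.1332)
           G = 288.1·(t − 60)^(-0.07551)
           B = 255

At 6810 K (t = 68.1):
  R = 329.7·(68.1 − 60)^(-0.1332) = 329.7·8.1^(-0.1332) = 329.7·0.75682 = 249.522.
At 11545 K (t = 115.45):
  R = 329.7·(115.45 − 60)^(-0.1332) = 329.7·55.45^(-0.1332) = 329.7·0.58575 = 193.122.
Gain = 193.122 / 249.522 = 0.7740 → 0.774.

0.774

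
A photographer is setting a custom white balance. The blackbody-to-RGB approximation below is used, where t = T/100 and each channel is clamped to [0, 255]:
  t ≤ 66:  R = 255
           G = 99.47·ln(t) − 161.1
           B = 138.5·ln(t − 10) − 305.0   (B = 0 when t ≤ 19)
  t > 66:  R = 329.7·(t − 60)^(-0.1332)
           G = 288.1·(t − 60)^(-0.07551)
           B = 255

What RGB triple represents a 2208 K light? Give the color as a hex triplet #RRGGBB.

#FF9328

t = 2208/100 = 22.08; the t ≤ 66 branch applies.
R = 255 by definition for t ≤ 66.
G = 99.47·ln 22.08 − 161.1 = 99.47·3.0947 − 161.1 = 146.727.
B = 138.5·ln(22.08 − 10) − 305.0 = 138.5·ln 12.08 − 305.0 = 138.5·2.4916 − 305.0 = 40.080.
Rounded: (255, 147, 40).
In hex: #FF9328.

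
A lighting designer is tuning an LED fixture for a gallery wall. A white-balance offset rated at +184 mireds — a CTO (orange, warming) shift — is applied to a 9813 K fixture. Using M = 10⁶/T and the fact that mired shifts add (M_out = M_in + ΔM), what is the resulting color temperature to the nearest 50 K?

3500 K

M_in = 10⁶/9813 = 101.91 mireds.
M_out = 101.91 + (+184) = 285.91 mireds.
T_out = 10⁶/285.91 = 3497.7 K → 3500 K.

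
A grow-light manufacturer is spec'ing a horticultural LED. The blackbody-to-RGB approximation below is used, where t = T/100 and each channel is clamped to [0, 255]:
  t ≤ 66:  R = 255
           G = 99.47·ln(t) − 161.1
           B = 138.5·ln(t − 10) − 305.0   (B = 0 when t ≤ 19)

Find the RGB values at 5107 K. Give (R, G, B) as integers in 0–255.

(255, 230, 210)

t = 5107/100 = 51.07; the t ≤ 66 branch applies.
R = 255 by definition for t ≤ 66.
G = 99.47·ln 51.07 − 161.1 = 99.47·3.9332 − 161.1 = 230.135.
B = 138.5·ln(51.07 − 10) − 305.0 = 138.5·ln 41.07 − 305.0 = 138.5·3.7153 − 305.0 = 209.566.
Rounded: (255, 230, 210).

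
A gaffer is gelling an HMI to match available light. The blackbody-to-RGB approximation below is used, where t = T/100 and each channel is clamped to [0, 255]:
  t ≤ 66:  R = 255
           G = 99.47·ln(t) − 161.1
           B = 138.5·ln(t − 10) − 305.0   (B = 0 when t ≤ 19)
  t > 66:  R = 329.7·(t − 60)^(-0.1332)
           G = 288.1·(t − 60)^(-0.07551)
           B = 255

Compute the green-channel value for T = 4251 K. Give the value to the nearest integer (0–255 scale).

t = 4251/100 = 42.51; the t ≤ 66 branch applies.
G = 99.47·ln 42.51 − 161.1 = 99.47·3.7497 − 161.1 = 211.887.
Rounded: 212.

212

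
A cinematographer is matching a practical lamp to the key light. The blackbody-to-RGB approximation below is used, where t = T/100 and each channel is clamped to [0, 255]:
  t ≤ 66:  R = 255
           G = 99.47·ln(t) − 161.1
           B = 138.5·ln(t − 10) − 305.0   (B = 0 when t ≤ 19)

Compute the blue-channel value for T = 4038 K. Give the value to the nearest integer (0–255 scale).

168

t = 4038/100 = 40.38; the t ≤ 66 branch applies.
B = 138.5·ln(40.38 − 10) − 305.0 = 138.5·ln 30.38 − 305.0 = 138.5·3.4138 − 305.0 = 167.809.
Rounded: 168.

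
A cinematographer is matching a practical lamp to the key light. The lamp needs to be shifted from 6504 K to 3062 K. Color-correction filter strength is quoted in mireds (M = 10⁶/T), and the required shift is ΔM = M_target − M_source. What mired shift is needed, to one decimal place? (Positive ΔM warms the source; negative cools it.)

M_source = 10⁶/6504 = 153.752; M_target = 10⁶/3062 = 326.584.
ΔM = 326.584 − 153.752 = 172.832 → +172.8 mireds, a warming shift.

+172.8 mireds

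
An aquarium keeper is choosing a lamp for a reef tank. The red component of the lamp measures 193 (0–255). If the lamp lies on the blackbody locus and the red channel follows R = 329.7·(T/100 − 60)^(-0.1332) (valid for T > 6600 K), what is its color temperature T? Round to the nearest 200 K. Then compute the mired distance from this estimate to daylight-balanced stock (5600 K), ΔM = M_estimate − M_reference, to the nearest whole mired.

(t − 60)^(-0.1332) = 193/329.7 = 0.58538.
t − 60 = 0.58538^(1/-0.1332) = 0.58538^(-7.508) = 55.713, so t = 115.713.
T = 100·t = 11571 K → 11600 K to the nearest 200 K.
M_estimate = 10⁶/11600 = 86.21; M_reference = 10⁶/5600 = 178.57.
ΔM = 86.21 − 178.57 = -92.36 → -92 mireds.

-92 mireds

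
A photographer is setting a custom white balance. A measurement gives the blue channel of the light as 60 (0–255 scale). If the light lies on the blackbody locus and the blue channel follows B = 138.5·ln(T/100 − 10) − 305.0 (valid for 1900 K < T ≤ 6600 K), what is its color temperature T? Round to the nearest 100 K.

2400 K

ln(t − 10) = (60 + 305.0) / 138.5 = 2.6354.
t − 10 = e^2.6354 = 13.949, so t = 23.949.
T = 100·t = 2395 K → 2400 K to the nearest 100 K.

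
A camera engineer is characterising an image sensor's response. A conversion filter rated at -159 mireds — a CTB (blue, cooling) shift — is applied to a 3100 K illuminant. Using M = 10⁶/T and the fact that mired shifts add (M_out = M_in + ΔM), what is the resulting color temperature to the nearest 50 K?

6100 K

M_in = 10⁶/3100 = 322.58 mireds.
M_out = 322.58 + (-159) = 163.58 mireds.
T_out = 10⁶/163.58 = 6113.2 K → 6100 K.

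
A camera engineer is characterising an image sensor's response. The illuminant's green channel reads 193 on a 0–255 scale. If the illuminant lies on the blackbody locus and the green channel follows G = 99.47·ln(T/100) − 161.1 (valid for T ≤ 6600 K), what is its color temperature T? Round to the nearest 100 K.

ln t = (193 + 161.1) / 99.47 = 3.5599.
t = e^3.5599 = 35.159.
T = 100·t = 3516 K → 3500 K to the nearest 100 K.

3500 K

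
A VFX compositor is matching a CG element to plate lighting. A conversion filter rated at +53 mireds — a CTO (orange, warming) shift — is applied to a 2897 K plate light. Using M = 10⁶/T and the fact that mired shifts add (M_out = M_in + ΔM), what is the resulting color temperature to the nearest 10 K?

2510 K

M_in = 10⁶/2897 = 345.18 mireds.
M_out = 345.18 + (+53) = 398.18 mireds.
T_out = 10⁶/398.18 = 2511.4 K → 2510 K.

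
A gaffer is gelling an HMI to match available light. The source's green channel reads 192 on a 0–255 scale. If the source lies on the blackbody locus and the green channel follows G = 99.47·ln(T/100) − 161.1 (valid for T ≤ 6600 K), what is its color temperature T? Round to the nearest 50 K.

ln t = (192 + 161.1) / 99.47 = 3.5498.
t = e^3.5498 = 34.807.
T = 100·t = 3481 K → 3500 K to the nearest 50 K.

3500 K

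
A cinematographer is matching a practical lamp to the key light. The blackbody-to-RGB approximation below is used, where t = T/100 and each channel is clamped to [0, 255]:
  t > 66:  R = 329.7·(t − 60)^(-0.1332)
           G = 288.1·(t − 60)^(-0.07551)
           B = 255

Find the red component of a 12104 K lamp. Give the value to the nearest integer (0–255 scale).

191

t = 12104/100 = 121.04; the t > 66 branch applies.
R = 329.7·(121.04 − 60)^(-0.1332) = 329.7·61.04^(-0.1332) = 329.7·0.57830 = 190.667.
Rounded: 191.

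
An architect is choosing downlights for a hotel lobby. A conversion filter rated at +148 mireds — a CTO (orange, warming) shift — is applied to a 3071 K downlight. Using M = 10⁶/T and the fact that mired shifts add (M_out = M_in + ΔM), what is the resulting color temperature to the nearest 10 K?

M_in = 10⁶/3071 = 325.63 mireds.
M_out = 325.63 + (+148) = 473.63 mireds.
T_out = 10⁶/473.63 = 2111.4 K → 2110 K.

2110 K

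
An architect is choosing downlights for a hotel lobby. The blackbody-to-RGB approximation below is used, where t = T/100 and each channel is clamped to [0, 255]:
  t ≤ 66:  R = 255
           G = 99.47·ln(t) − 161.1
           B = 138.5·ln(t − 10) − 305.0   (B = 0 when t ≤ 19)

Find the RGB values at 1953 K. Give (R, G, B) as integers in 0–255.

(255, 135, 7)

t = 1953/100 = 19.53; the t ≤ 66 branch applies.
R = 255 by definition for t ≤ 66.
G = 99.47·ln 19.53 − 161.1 = 99.47·2.9720 − 161.1 = 134.520.
B = 138.5·ln(19.53 − 10) − 305.0 = 138.5·ln 9.53 − 305.0 = 138.5·2.2544 − 305.0 = 7.241.
Rounded: (255, 135, 7).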